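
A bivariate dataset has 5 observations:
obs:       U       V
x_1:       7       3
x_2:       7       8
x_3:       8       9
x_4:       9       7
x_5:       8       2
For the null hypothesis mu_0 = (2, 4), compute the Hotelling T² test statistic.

Step 1 — sample mean vector:
  mean(U) = (7 + 7 + 8 + 9 + 8) / 5 = 39/5 = 7.8
  mean(V) = (3 + 8 + 9 + 7 + 2) / 5 = 29/5 = 5.8
  x̄ = (7.8, 5.8),  deviation x̄ - mu_0 = (7.8, 5.8) - (2, 4) = (5.8, 1.8).

Step 2 — sample covariance matrix, S[i,j] = (1/(n-1)) · Σ_k (x_{k,i} - mean_i) · (x_{k,j} - mean_j), divisor n-1 = 4:
  S[U,U] = ((-0.8)·(-0.8) + (-0.8)·(-0.8) + (0.2)·(0.2) + (1.2)·(1.2) + (0.2)·(0.2)) / 4 = 2.8/4 = 0.7
  S[U,V] = ((-0.8)·(-2.8) + (-0.8)·(2.2) + (0.2)·(3.2) + (1.2)·(1.2) + (0.2)·(-3.8)) / 4 = 1.8/4 = 0.45
  S[V,V] = ((-2.8)·(-2.8) + (2.2)·(2.2) + (3.2)·(3.2) + (1.2)·(1.2) + (-3.8)·(-3.8)) / 4 = 38.8/4 = 9.7
  S = [[0.7, 0.45],
 [0.45, 9.7]].

Step 3 — invert S. det(S) = 0.7·9.7 - (0.45)² = 6.5875.
  S^{-1} = (1/det) · [[d, -b], [-b, a]] = [[1.4725, -0.0683],
 [-0.0683, 0.1063]].

Step 4 — quadratic form (x̄ - mu_0)^T · S^{-1} · (x̄ - mu_0):
  S^{-1} · (x̄ - mu_0) = (8.4175, -0.2049),
  (x̄ - mu_0)^T · [...] = (5.8)·(8.4175) + (1.8)·(-0.2049) = 48.4524.

Step 5 — scale by n: T² = 5 · 48.4524 = 242.2619.

T² ≈ 242.2619


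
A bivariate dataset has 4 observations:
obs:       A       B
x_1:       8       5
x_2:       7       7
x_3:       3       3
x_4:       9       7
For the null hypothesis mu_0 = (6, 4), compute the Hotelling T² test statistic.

Step 1 — sample mean vector:
  mean(A) = (8 + 7 + 3 + 9) / 4 = 27/4 = 6.75
  mean(B) = (5 + 7 + 3 + 7) / 4 = 22/4 = 5.5
  x̄ = (6.75, 5.5),  deviation x̄ - mu_0 = (6.75, 5.5) - (6, 4) = (0.75, 1.5).

Step 2 — sample covariance matrix, S[i,j] = (1/(n-1)) · Σ_k (x_{k,i} - mean_i) · (x_{k,j} - mean_j), divisor n-1 = 3:
  S[A,A] = ((1.25)·(1.25) + (0.25)·(0.25) + (-3.75)·(-3.75) + (2.25)·(2.25)) / 3 = 20.75/3 = 6.9167
  S[A,B] = ((1.25)·(-0.5) + (0.25)·(1.5) + (-3.75)·(-2.5) + (2.25)·(1.5)) / 3 = 12.5/3 = 4.1667
  S[B,B] = ((-0.5)·(-0.5) + (1.5)·(1.5) + (-2.5)·(-2.5) + (1.5)·(1.5)) / 3 = 11/3 = 3.6667
  S = [[6.9167, 4.1667],
 [4.1667, 3.6667]].

Step 3 — invert S. det(S) = 6.9167·3.6667 - (4.1667)² = 8.
  S^{-1} = (1/det) · [[d, -b], [-b, a]] = [[0.4583, -0.5208],
 [-0.5208, 0.8646]].

Step 4 — quadratic form (x̄ - mu_0)^T · S^{-1} · (x̄ - mu_0):
  S^{-1} · (x̄ - mu_0) = (-0.4375, 0.9062),
  (x̄ - mu_0)^T · [...] = (0.75)·(-0.4375) + (1.5)·(0.9062) = 1.0312.

Step 5 — scale by n: T² = 4 · 1.0312 = 4.125.

T² ≈ 4.125


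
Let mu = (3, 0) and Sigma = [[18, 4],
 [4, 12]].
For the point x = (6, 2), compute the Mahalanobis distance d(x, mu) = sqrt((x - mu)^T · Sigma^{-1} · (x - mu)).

Step 1 — centre the observation: (x - mu) = (3, 2).

Step 2 — invert Sigma. det(Sigma) = 18·12 - (4)² = 200.
  Sigma^{-1} = (1/det) · [[d, -b], [-b, a]] = [[0.06, -0.02],
 [-0.02, 0.09]].

Step 3 — form the quadratic (x - mu)^T · Sigma^{-1} · (x - mu):
  Sigma^{-1} · (x - mu) = (0.14, 0.12).
  (x - mu)^T · [Sigma^{-1} · (x - mu)] = (3)·(0.14) + (2)·(0.12) = 0.66.

Step 4 — take square root: d = √(0.66) ≈ 0.8124.

d(x, mu) = √(0.66) ≈ 0.8124


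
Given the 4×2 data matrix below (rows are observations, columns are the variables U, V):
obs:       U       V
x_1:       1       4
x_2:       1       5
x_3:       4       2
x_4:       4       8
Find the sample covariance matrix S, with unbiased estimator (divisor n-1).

Step 1 — column means:
  mean(U) = (1 + 1 + 4 + 4) / 4 = 10/4 = 2.5
  mean(V) = (4 + 5 + 2 + 8) / 4 = 19/4 = 4.75

Step 2 — sample covariance S[i,j] = (1/(n-1)) · Σ_k (x_{k,i} - mean_i) · (x_{k,j} - mean_j), with n-1 = 3.
  S[U,U] = ((-1.5)·(-1.5) + (-1.5)·(-1.5) + (1.5)·(1.5) + (1.5)·(1.5)) / 3 = 9/3 = 3
  S[U,V] = ((-1.5)·(-0.75) + (-1.5)·(0.25) + (1.5)·(-2.75) + (1.5)·(3.25)) / 3 = 1.5/3 = 0.5
  S[V,V] = ((-0.75)·(-0.75) + (0.25)·(0.25) + (-2.75)·(-2.75) + (3.25)·(3.25)) / 3 = 18.75/3 = 6.25

S is symmetric (S[j,i] = S[i,j]). Assembling:

S = [[3, 0.5],
 [0.5, 6.25]]


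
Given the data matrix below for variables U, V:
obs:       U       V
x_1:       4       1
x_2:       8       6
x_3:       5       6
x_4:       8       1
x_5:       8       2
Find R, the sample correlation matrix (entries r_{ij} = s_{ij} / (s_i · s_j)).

Step 1 — column means:
  mean(U) = (4 + 8 + 5 + 8 + 8) / 5 = 33/5 = 6.6
  mean(V) = (1 + 6 + 6 + 1 + 2) / 5 = 16/5 = 3.2

Step 2 — sample variances and covariances s[i,j] = (1/(n-1)) · Σ_k (x_{k,i} - mean_i) · (x_{k,j} - mean_j), with n-1 = 4:
  s[U,U] = ((-2.6)·(-2.6) + (1.4)·(1.4) + (-1.6)·(-1.6) + (1.4)·(1.4) + (1.4)·(1.4)) / 4 = 15.2/4 = 3.8
  s[U,V] = ((-2.6)·(-2.2) + (1.4)·(2.8) + (-1.6)·(2.8) + (1.4)·(-2.2) + (1.4)·(-1.2)) / 4 = 0.4/4 = 0.1
  s[V,V] = ((-2.2)·(-2.2) + (2.8)·(2.8) + (2.8)·(2.8) + (-2.2)·(-2.2) + (-1.2)·(-1.2)) / 4 = 26.8/4 = 6.7
  Sample standard deviations s_i = √(s[i,i]):
  s(U) = √(3.8) = 1.9494
  s(V) = √(6.7) = 2.5884

Step 3 — r_{ij} = s_{ij} / (s_i · s_j):
  r[U,U] = 1 (diagonal).
  r[U,V] = 0.1 / (1.9494 · 2.5884) = 0.1 / 5.0458 = 0.0198
  r[V,V] = 1 (diagonal).

R is symmetric with unit diagonal. Assembling:

R = [[1, 0.0198],
 [0.0198, 1]]


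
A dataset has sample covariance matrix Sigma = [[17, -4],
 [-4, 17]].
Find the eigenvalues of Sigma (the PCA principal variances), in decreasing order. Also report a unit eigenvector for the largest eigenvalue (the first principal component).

Step 1 — characteristic polynomial of 2×2 Sigma:
  det(Sigma - λI) = λ² - trace · λ + det = 0.
  trace = 17 + 17 = 34, det = 17·17 - (-4)² = 273.
Step 2 — discriminant:
  Δ = trace² - 4·det = 1156 - 1092 = 64.
Step 3 — eigenvalues:
  λ = (trace ± √Δ)/2 = (34 ± 8)/2,
  λ_1 = 21,  λ_2 = 13.

Step 4 — unit eigenvector for λ_1: solve (Sigma - λ_1 I)v = 0. First row:
  (17 - 21)·v_x + (-4)·v_y = 0, i.e. (-4)·v_x + (-4)·v_y = 0,
  so v ∝ (b, λ_1 - a) = (-4, 4); multiply by -1 so the first entry is positive: u = (4, -4).
  ||u|| = √((4)² + (-4)²) = √(32) ≈ 5.6569,
  v_1 = u/||u|| ≈ (0.7071, -0.7071) (||v_1|| = 1).

λ_1 = 21,  λ_2 = 13;  v_1 ≈ (0.7071, -0.7071)


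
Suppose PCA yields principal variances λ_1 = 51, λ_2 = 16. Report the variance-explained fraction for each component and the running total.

Step 1 — total variance = trace(Sigma) = Σ λ_i = 51 + 16 = 67.

Step 2 — fraction explained by component i = λ_i / Σ λ:
  PC1: 51/67 = 0.7612
  PC2: 16/67 = 0.2388

Step 3 — cumulative fraction after k components = (λ_1 + ... + λ_k) / Σ λ:
  k = 1: 51/67 = 0.7612
  k = 2: (51 + 16)/67 = 67/67 = 1

Summary (fraction, with percent):

explained: PC1 0.7612 (76.12%), PC2 0.2388 (23.88%);  cumulative: 0.7612, 1


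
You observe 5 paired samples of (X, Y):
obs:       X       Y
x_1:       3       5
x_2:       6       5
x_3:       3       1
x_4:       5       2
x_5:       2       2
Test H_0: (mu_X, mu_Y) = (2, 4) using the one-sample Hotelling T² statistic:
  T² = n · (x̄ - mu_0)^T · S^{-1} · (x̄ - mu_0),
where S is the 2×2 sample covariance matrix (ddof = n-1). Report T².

Step 1 — sample mean vector:
  mean(X) = (3 + 6 + 3 + 5 + 2) / 5 = 19/5 = 3.8
  mean(Y) = (5 + 5 + 1 + 2 + 2) / 5 = 15/5 = 3
  x̄ = (3.8, 3),  deviation x̄ - mu_0 = (3.8, 3) - (2, 4) = (1.8, -1).

Step 2 — sample covariance matrix, S[i,j] = (1/(n-1)) · Σ_k (x_{k,i} - mean_i) · (x_{k,j} - mean_j), divisor n-1 = 4:
  S[X,X] = ((-0.8)·(-0.8) + (2.2)·(2.2) + (-0.8)·(-0.8) + (1.2)·(1.2) + (-1.8)·(-1.8)) / 4 = 10.8/4 = 2.7
  S[X,Y] = ((-0.8)·(2) + (2.2)·(2) + (-0.8)·(-2) + (1.2)·(-1) + (-1.8)·(-1)) / 4 = 5/4 = 1.25
  S[Y,Y] = ((2)·(2) + (2)·(2) + (-2)·(-2) + (-1)·(-1) + (-1)·(-1)) / 4 = 14/4 = 3.5
  S = [[2.7, 1.25],
 [1.25, 3.5]].

Step 3 — invert S. det(S) = 2.7·3.5 - (1.25)² = 7.8875.
  S^{-1} = (1/det) · [[d, -b], [-b, a]] = [[0.4437, -0.1585],
 [-0.1585, 0.3423]].

Step 4 — quadratic form (x̄ - mu_0)^T · S^{-1} · (x̄ - mu_0):
  S^{-1} · (x̄ - mu_0) = (0.9572, -0.6276),
  (x̄ - mu_0)^T · [...] = (1.8)·(0.9572) + (-1)·(-0.6276) = 2.3506.

Step 5 — scale by n: T² = 5 · 2.3506 = 11.7528.

T² ≈ 11.7528


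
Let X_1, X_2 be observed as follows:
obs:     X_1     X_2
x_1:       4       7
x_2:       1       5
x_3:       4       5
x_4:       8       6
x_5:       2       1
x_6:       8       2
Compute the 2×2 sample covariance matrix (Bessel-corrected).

Step 1 — column means:
  mean(X_1) = (4 + 1 + 4 + 8 + 2 + 8) / 6 = 27/6 = 4.5
  mean(X_2) = (7 + 5 + 5 + 6 + 1 + 2) / 6 = 26/6 = 4.3333

Step 2 — sample covariance S[i,j] = (1/(n-1)) · Σ_k (x_{k,i} - mean_i) · (x_{k,j} - mean_j), with n-1 = 5.
  S[X_1,X_1] = ((-0.5)·(-0.5) + (-3.5)·(-3.5) + (-0.5)·(-0.5) + (3.5)·(3.5) + (-2.5)·(-2.5) + (3.5)·(3.5)) / 5 = 43.5/5 = 8.7
  S[X_1,X_2] = ((-0.5)·(2.6667) + (-3.5)·(0.6667) + (-0.5)·(0.6667) + (3.5)·(1.6667) + (-2.5)·(-3.3333) + (3.5)·(-2.3333)) / 5 = 2/5 = 0.4
  S[X_2,X_2] = ((2.6667)·(2.6667) + (0.6667)·(0.6667) + (0.6667)·(0.6667) + (1.6667)·(1.6667) + (-3.3333)·(-3.3333) + (-2.3333)·(-2.3333)) / 5 = 27.3333/5 = 5.4667

S is symmetric (S[j,i] = S[i,j]). Assembling:

S = [[8.7, 0.4],
 [0.4, 5.4667]]


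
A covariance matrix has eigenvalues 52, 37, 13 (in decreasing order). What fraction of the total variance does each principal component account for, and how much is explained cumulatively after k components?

Step 1 — total variance = trace(Sigma) = Σ λ_i = 52 + 37 + 13 = 102.

Step 2 — fraction explained by component i = λ_i / Σ λ:
  PC1: 52/102 = 0.5098
  PC2: 37/102 = 0.3627
  PC3: 13/102 = 0.1275

Step 3 — cumulative fraction after k components = (λ_1 + ... + λ_k) / Σ λ:
  k = 1: 52/102 = 0.5098
  k = 2: (52 + 37)/102 = 89/102 = 0.8725
  k = 3: (52 + 37 + 13)/102 = 102/102 = 1

Summary (fraction, with percent):

explained: PC1 0.5098 (50.98%), PC2 0.3627 (36.27%), PC3 0.1275 (12.75%);  cumulative: 0.5098, 0.8725, 1


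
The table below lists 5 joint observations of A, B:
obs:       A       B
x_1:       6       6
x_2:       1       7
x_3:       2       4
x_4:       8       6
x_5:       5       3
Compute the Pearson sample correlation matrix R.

Step 1 — column means:
  mean(A) = (6 + 1 + 2 + 8 + 5) / 5 = 22/5 = 4.4
  mean(B) = (6 + 7 + 4 + 6 + 3) / 5 = 26/5 = 5.2

Step 2 — sample variances and covariances s[i,j] = (1/(n-1)) · Σ_k (x_{k,i} - mean_i) · (x_{k,j} - mean_j), with n-1 = 4:
  s[A,A] = ((1.6)·(1.6) + (-3.4)·(-3.4) + (-2.4)·(-2.4) + (3.6)·(3.6) + (0.6)·(0.6)) / 4 = 33.2/4 = 8.3
  s[A,B] = ((1.6)·(0.8) + (-3.4)·(1.8) + (-2.4)·(-1.2) + (3.6)·(0.8) + (0.6)·(-2.2)) / 4 = -0.4/4 = -0.1
  s[B,B] = ((0.8)·(0.8) + (1.8)·(1.8) + (-1.2)·(-1.2) + (0.8)·(0.8) + (-2.2)·(-2.2)) / 4 = 10.8/4 = 2.7
  Sample standard deviations s_i = √(s[i,i]):
  s(A) = √(8.3) = 2.881
  s(B) = √(2.7) = 1.6432

Step 3 — r_{ij} = s_{ij} / (s_i · s_j):
  r[A,A] = 1 (diagonal).
  r[A,B] = -0.1 / (2.881 · 1.6432) = -0.1 / 4.7339 = -0.0211
  r[B,B] = 1 (diagonal).

R is symmetric with unit diagonal. Assembling:

R = [[1, -0.0211],
 [-0.0211, 1]]


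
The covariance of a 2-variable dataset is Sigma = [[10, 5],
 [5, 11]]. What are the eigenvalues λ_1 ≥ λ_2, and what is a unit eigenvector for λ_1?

Step 1 — characteristic polynomial of 2×2 Sigma:
  det(Sigma - λI) = λ² - trace · λ + det = 0.
  trace = 10 + 11 = 21, det = 10·11 - (5)² = 85.
Step 2 — discriminant:
  Δ = trace² - 4·det = 441 - 340 = 101.
Step 3 — eigenvalues:
  λ = (trace ± √Δ)/2 = (21 ± 10.0499)/2,
  λ_1 = 15.5249,  λ_2 = 5.4751.

Step 4 — unit eigenvector for λ_1: solve (Sigma - λ_1 I)v = 0. First row:
  (10 - 15.5249)·v_x + (5)·v_y = 0, i.e. (-5.5249)·v_x + (5)·v_y = 0,
  so v ∝ (b, λ_1 - a) = (5, 5.5249) = u.
  ||u|| = √((5)² + (5.5249)²) = √(55.5249) ≈ 7.4515,
  v_1 = u/||u|| ≈ (0.671, 0.7415) (||v_1|| = 1).

λ_1 = 15.5249,  λ_2 = 5.4751;  v_1 ≈ (0.671, 0.7415)


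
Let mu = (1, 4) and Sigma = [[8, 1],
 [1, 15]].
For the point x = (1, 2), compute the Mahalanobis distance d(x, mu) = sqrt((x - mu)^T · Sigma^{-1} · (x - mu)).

Step 1 — centre the observation: (x - mu) = (0, -2).

Step 2 — invert Sigma. det(Sigma) = 8·15 - (1)² = 119.
  Sigma^{-1} = (1/det) · [[d, -b], [-b, a]] = [[0.1261, -0.0084],
 [-0.0084, 0.0672]].

Step 3 — form the quadratic (x - mu)^T · Sigma^{-1} · (x - mu):
  Sigma^{-1} · (x - mu) = (0.0168, -0.1345).
  (x - mu)^T · [Sigma^{-1} · (x - mu)] = (0)·(0.0168) + (-2)·(-0.1345) = 0.2689.

Step 4 — take square root: d = √(0.2689) ≈ 0.5186.

d(x, mu) = √(0.2689) ≈ 0.5186


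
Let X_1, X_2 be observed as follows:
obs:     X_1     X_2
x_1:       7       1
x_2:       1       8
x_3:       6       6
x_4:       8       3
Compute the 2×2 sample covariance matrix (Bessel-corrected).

Step 1 — column means:
  mean(X_1) = (7 + 1 + 6 + 8) / 4 = 22/4 = 5.5
  mean(X_2) = (1 + 8 + 6 + 3) / 4 = 18/4 = 4.5

Step 2 — sample covariance S[i,j] = (1/(n-1)) · Σ_k (x_{k,i} - mean_i) · (x_{k,j} - mean_j), with n-1 = 3.
  S[X_1,X_1] = ((1.5)·(1.5) + (-4.5)·(-4.5) + (0.5)·(0.5) + (2.5)·(2.5)) / 3 = 29/3 = 9.6667
  S[X_1,X_2] = ((1.5)·(-3.5) + (-4.5)·(3.5) + (0.5)·(1.5) + (2.5)·(-1.5)) / 3 = -24/3 = -8
  S[X_2,X_2] = ((-3.5)·(-3.5) + (3.5)·(3.5) + (1.5)·(1.5) + (-1.5)·(-1.5)) / 3 = 29/3 = 9.6667

S is symmetric (S[j,i] = S[i,j]). Assembling:

S = [[9.6667, -8],
 [-8, 9.6667]]


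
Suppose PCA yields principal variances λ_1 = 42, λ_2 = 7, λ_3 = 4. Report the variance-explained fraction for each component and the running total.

Step 1 — total variance = trace(Sigma) = Σ λ_i = 42 + 7 + 4 = 53.

Step 2 — fraction explained by component i = λ_i / Σ λ:
  PC1: 42/53 = 0.7925
  PC2: 7/53 = 0.1321
  PC3: 4/53 = 0.0755

Step 3 — cumulative fraction after k components = (λ_1 + ... + λ_k) / Σ λ:
  k = 1: 42/53 = 0.7925
  k = 2: (42 + 7)/53 = 49/53 = 0.9245
  k = 3: (42 + 7 + 4)/53 = 53/53 = 1

Summary (fraction, with percent):

explained: PC1 0.7925 (79.25%), PC2 0.1321 (13.21%), PC3 0.0755 (7.55%);  cumulative: 0.7925, 0.9245, 1


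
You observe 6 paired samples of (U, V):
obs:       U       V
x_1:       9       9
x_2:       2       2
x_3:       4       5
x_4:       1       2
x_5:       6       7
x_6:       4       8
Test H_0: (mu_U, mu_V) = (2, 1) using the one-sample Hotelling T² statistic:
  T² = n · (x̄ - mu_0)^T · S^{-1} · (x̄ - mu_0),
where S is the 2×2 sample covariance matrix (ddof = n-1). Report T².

Step 1 — sample mean vector:
  mean(U) = (9 + 2 + 4 + 1 + 6 + 4) / 6 = 26/6 = 4.3333
  mean(V) = (9 + 2 + 5 + 2 + 7 + 8) / 6 = 33/6 = 5.5
  x̄ = (4.3333, 5.5),  deviation x̄ - mu_0 = (4.3333, 5.5) - (2, 1) = (2.3333, 4.5).

Step 2 — sample covariance matrix, S[i,j] = (1/(n-1)) · Σ_k (x_{k,i} - mean_i) · (x_{k,j} - mean_j), divisor n-1 = 5:
  S[U,U] = ((4.6667)·(4.6667) + (-2.3333)·(-2.3333) + (-0.3333)·(-0.3333) + (-3.3333)·(-3.3333) + (1.6667)·(1.6667) + (-0.3333)·(-0.3333)) / 5 = 41.3333/5 = 8.2667
  S[U,V] = ((4.6667)·(3.5) + (-2.3333)·(-3.5) + (-0.3333)·(-0.5) + (-3.3333)·(-3.5) + (1.6667)·(1.5) + (-0.3333)·(2.5)) / 5 = 38/5 = 7.6
  S[V,V] = ((3.5)·(3.5) + (-3.5)·(-3.5) + (-0.5)·(-0.5) + (-3.5)·(-3.5) + (1.5)·(1.5) + (2.5)·(2.5)) / 5 = 45.5/5 = 9.1
  S = [[8.2667, 7.6],
 [7.6, 9.1]].

Step 3 — invert S. det(S) = 8.2667·9.1 - (7.6)² = 17.4667.
  S^{-1} = (1/det) · [[d, -b], [-b, a]] = [[0.521, -0.4351],
 [-0.4351, 0.4733]].

Step 4 — quadratic form (x̄ - mu_0)^T · S^{-1} · (x̄ - mu_0):
  S^{-1} · (x̄ - mu_0) = (-0.7424, 1.1145),
  (x̄ - mu_0)^T · [...] = (2.3333)·(-0.7424) + (4.5)·(1.1145) = 3.2831.

Step 5 — scale by n: T² = 6 · 3.2831 = 19.6985.

T² ≈ 19.6985


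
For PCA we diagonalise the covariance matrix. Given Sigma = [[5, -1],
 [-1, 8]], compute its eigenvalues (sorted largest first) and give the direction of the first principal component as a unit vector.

Step 1 — characteristic polynomial of 2×2 Sigma:
  det(Sigma - λI) = λ² - trace · λ + det = 0.
  trace = 5 + 8 = 13, det = 5·8 - (-1)² = 39.
Step 2 — discriminant:
  Δ = trace² - 4·det = 169 - 156 = 13.
Step 3 — eigenvalues:
  λ = (trace ± √Δ)/2 = (13 ± 3.6056)/2,
  λ_1 = 8.3028,  λ_2 = 4.6972.

Step 4 — unit eigenvector for λ_1: solve (Sigma - λ_1 I)v = 0. First row:
  (5 - 8.3028)·v_x + (-1)·v_y = 0, i.e. (-3.3028)·v_x + (-1)·v_y = 0,
  so v ∝ (b, λ_1 - a) = (-1, 3.3028); multiply by -1 so the first entry is positive: u = (1, -3.3028).
  ||u|| = √((1)² + (-3.3028)²) = √(11.9083) ≈ 3.4508,
  v_1 = u/||u|| ≈ (0.2898, -0.9571) (||v_1|| = 1).

λ_1 = 8.3028,  λ_2 = 4.6972;  v_1 ≈ (0.2898, -0.9571)


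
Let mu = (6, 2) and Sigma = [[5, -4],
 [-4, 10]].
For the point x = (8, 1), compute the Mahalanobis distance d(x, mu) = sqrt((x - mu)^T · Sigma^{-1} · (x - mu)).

Step 1 — centre the observation: (x - mu) = (2, -1).

Step 2 — invert Sigma. det(Sigma) = 5·10 - (-4)² = 34.
  Sigma^{-1} = (1/det) · [[d, -b], [-b, a]] = [[0.2941, 0.1176],
 [0.1176, 0.1471]].

Step 3 — form the quadratic (x - mu)^T · Sigma^{-1} · (x - mu):
  Sigma^{-1} · (x - mu) = (0.4706, 0.0882).
  (x - mu)^T · [Sigma^{-1} · (x - mu)] = (2)·(0.4706) + (-1)·(0.0882) = 0.8529.

Step 4 — take square root: d = √(0.8529) ≈ 0.9235.

d(x, mu) = √(0.8529) ≈ 0.9235


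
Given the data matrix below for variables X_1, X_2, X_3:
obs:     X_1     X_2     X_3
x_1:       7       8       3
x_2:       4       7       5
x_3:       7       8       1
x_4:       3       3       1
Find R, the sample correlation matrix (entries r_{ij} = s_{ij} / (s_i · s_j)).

Step 1 — column means:
  mean(X_1) = (7 + 4 + 7 + 3) / 4 = 21/4 = 5.25
  mean(X_2) = (8 + 7 + 8 + 3) / 4 = 26/4 = 6.5
  mean(X_3) = (3 + 5 + 1 + 1) / 4 = 10/4 = 2.5

Step 2 — sample variances and covariances s[i,j] = (1/(n-1)) · Σ_k (x_{k,i} - mean_i) · (x_{k,j} - mean_j), with n-1 = 3:
  s[X_1,X_1] = ((1.75)·(1.75) + (-1.25)·(-1.25) + (1.75)·(1.75) + (-2.25)·(-2.25)) / 3 = 12.75/3 = 4.25
  s[X_1,X_2] = ((1.75)·(1.5) + (-1.25)·(0.5) + (1.75)·(1.5) + (-2.25)·(-3.5)) / 3 = 12.5/3 = 4.1667
  s[X_1,X_3] = ((1.75)·(0.5) + (-1.25)·(2.5) + (1.75)·(-1.5) + (-2.25)·(-1.5)) / 3 = -1.5/3 = -0.5
  s[X_2,X_2] = ((1.5)·(1.5) + (0.5)·(0.5) + (1.5)·(1.5) + (-3.5)·(-3.5)) / 3 = 17/3 = 5.6667
  s[X_2,X_3] = ((1.5)·(0.5) + (0.5)·(2.5) + (1.5)·(-1.5) + (-3.5)·(-1.5)) / 3 = 5/3 = 1.6667
  s[X_3,X_3] = ((0.5)·(0.5) + (2.5)·(2.5) + (-1.5)·(-1.5) + (-1.5)·(-1.5)) / 3 = 11/3 = 3.6667
  Sample standard deviations s_i = √(s[i,i]):
  s(X_1) = √(4.25) = 2.0616
  s(X_2) = √(5.6667) = 2.3805
  s(X_3) = √(3.6667) = 1.9149

Step 3 — r_{ij} = s_{ij} / (s_i · s_j):
  r[X_1,X_1] = 1 (diagonal).
  r[X_1,X_2] = 4.1667 / (2.0616 · 2.3805) = 4.1667 / 4.9075 = 0.849
  r[X_1,X_3] = -0.5 / (2.0616 · 1.9149) = -0.5 / 3.9476 = -0.1267
  r[X_2,X_2] = 1 (diagonal).
  r[X_2,X_3] = 1.6667 / (2.3805 · 1.9149) = 1.6667 / 4.5583 = 0.3656
  r[X_3,X_3] = 1 (diagonal).

R is symmetric with unit diagonal. Assembling:

R = [[1, 0.849, -0.1267],
 [0.849, 1, 0.3656],
 [-0.1267, 0.3656, 1]]


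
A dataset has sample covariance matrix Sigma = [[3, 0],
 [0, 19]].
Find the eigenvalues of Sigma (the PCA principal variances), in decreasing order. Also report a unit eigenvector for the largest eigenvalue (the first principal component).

Step 1 — characteristic polynomial of 2×2 Sigma:
  det(Sigma - λI) = λ² - trace · λ + det = 0.
  trace = 3 + 19 = 22, det = 3·19 - (0)² = 57.
Step 2 — discriminant:
  Δ = trace² - 4·det = 484 - 228 = 256.
Step 3 — eigenvalues:
  λ = (trace ± √Δ)/2 = (22 ± 16)/2,
  λ_1 = 19,  λ_2 = 3.

Step 4 — unit eigenvector for λ_1: Sigma is diagonal, so its eigenvectors are the coordinate axes. λ_1 = 19 is the diagonal entry on the second coordinate axis, hence
  v_1 = (0, 1) (||v_1|| = 1).

λ_1 = 19,  λ_2 = 3;  v_1 ≈ (0, 1)


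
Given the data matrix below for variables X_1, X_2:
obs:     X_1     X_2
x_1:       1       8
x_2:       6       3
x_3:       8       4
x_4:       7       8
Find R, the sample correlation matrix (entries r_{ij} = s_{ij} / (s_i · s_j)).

Step 1 — column means:
  mean(X_1) = (1 + 6 + 8 + 7) / 4 = 22/4 = 5.5
  mean(X_2) = (8 + 3 + 4 + 8) / 4 = 23/4 = 5.75

Step 2 — sample variances and covariances s[i,j] = (1/(n-1)) · Σ_k (x_{k,i} - mean_i) · (x_{k,j} - mean_j), with n-1 = 3:
  s[X_1,X_1] = ((-4.5)·(-4.5) + (0.5)·(0.5) + (2.5)·(2.5) + (1.5)·(1.5)) / 3 = 29/3 = 9.6667
  s[X_1,X_2] = ((-4.5)·(2.25) + (0.5)·(-2.75) + (2.5)·(-1.75) + (1.5)·(2.25)) / 3 = -12.5/3 = -4.1667
  s[X_2,X_2] = ((2.25)·(2.25) + (-2.75)·(-2.75) + (-1.75)·(-1.75) + (2.25)·(2.25)) / 3 = 20.75/3 = 6.9167
  Sample standard deviations s_i = √(s[i,i]):
  s(X_1) = √(9.6667) = 3.1091
  s(X_2) = √(6.9167) = 2.63

Step 3 — r_{ij} = s_{ij} / (s_i · s_j):
  r[X_1,X_1] = 1 (diagonal).
  r[X_1,X_2] = -4.1667 / (3.1091 · 2.63) = -4.1667 / 8.1769 = -0.5096
  r[X_2,X_2] = 1 (diagonal).

R is symmetric with unit diagonal. Assembling:

R = [[1, -0.5096],
 [-0.5096, 1]]


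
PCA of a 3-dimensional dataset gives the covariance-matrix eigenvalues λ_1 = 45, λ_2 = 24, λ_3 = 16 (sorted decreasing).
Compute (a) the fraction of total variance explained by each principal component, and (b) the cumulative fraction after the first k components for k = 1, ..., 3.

Step 1 — total variance = trace(Sigma) = Σ λ_i = 45 + 24 + 16 = 85.

Step 2 — fraction explained by component i = λ_i / Σ λ:
  PC1: 45/85 = 0.5294
  PC2: 24/85 = 0.2824
  PC3: 16/85 = 0.1882

Step 3 — cumulative fraction after k components = (λ_1 + ... + λ_k) / Σ λ:
  k = 1: 45/85 = 0.5294
  k = 2: (45 + 24)/85 = 69/85 = 0.8118
  k = 3: (45 + 24 + 16)/85 = 85/85 = 1

Summary (fraction, with percent):

explained: PC1 0.5294 (52.94%), PC2 0.2824 (28.24%), PC3 0.1882 (18.82%);  cumulative: 0.5294, 0.8118, 1


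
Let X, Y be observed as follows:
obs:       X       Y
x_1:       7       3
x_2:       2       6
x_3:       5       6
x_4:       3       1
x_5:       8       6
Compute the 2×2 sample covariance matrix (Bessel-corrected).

Step 1 — column means:
  mean(X) = (7 + 2 + 5 + 3 + 8) / 5 = 25/5 = 5
  mean(Y) = (3 + 6 + 6 + 1 + 6) / 5 = 22/5 = 4.4

Step 2 — sample covariance S[i,j] = (1/(n-1)) · Σ_k (x_{k,i} - mean_i) · (x_{k,j} - mean_j), with n-1 = 4.
  S[X,X] = ((2)·(2) + (-3)·(-3) + (0)·(0) + (-2)·(-2) + (3)·(3)) / 4 = 26/4 = 6.5
  S[X,Y] = ((2)·(-1.4) + (-3)·(1.6) + (0)·(1.6) + (-2)·(-3.4) + (3)·(1.6)) / 4 = 4/4 = 1
  S[Y,Y] = ((-1.4)·(-1.4) + (1.6)·(1.6) + (1.6)·(1.6) + (-3.4)·(-3.4) + (1.6)·(1.6)) / 4 = 21.2/4 = 5.3

S is symmetric (S[j,i] = S[i,j]). Assembling:

S = [[6.5, 1],
 [1, 5.3]]


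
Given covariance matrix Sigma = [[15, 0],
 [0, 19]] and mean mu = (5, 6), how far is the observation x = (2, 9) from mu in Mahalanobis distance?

Step 1 — centre the observation: (x - mu) = (-3, 3).

Step 2 — invert Sigma. det(Sigma) = 15·19 - (0)² = 285.
  Sigma^{-1} = (1/det) · [[d, -b], [-b, a]] = [[0.0667, 0],
 [0, 0.0526]].

Step 3 — form the quadratic (x - mu)^T · Sigma^{-1} · (x - mu):
  Sigma^{-1} · (x - mu) = (-0.2, 0.1579).
  (x - mu)^T · [Sigma^{-1} · (x - mu)] = (-3)·(-0.2) + (3)·(0.1579) = 1.0737.

Step 4 — take square root: d = √(1.0737) ≈ 1.0362.

d(x, mu) = √(1.0737) ≈ 1.0362


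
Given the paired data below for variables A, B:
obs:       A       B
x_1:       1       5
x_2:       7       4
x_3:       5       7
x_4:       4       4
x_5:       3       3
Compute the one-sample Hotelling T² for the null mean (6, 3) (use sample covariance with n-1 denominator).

Step 1 — sample mean vector:
  mean(A) = (1 + 7 + 5 + 4 + 3) / 5 = 20/5 = 4
  mean(B) = (5 + 4 + 7 + 4 + 3) / 5 = 23/5 = 4.6
  x̄ = (4, 4.6),  deviation x̄ - mu_0 = (4, 4.6) - (6, 3) = (-2, 1.6).

Step 2 — sample covariance matrix, S[i,j] = (1/(n-1)) · Σ_k (x_{k,i} - mean_i) · (x_{k,j} - mean_j), divisor n-1 = 4:
  S[A,A] = ((-3)·(-3) + (3)·(3) + (1)·(1) + (0)·(0) + (-1)·(-1)) / 4 = 20/4 = 5
  S[A,B] = ((-3)·(0.4) + (3)·(-0.6) + (1)·(2.4) + (0)·(-0.6) + (-1)·(-1.6)) / 4 = 1/4 = 0.25
  S[B,B] = ((0.4)·(0.4) + (-0.6)·(-0.6) + (2.4)·(2.4) + (-0.6)·(-0.6) + (-1.6)·(-1.6)) / 4 = 9.2/4 = 2.3
  S = [[5, 0.25],
 [0.25, 2.3]].

Step 3 — invert S. det(S) = 5·2.3 - (0.25)² = 11.4375.
  S^{-1} = (1/det) · [[d, -b], [-b, a]] = [[0.2011, -0.0219],
 [-0.0219, 0.4372]].

Step 4 — quadratic form (x̄ - mu_0)^T · S^{-1} · (x̄ - mu_0):
  S^{-1} · (x̄ - mu_0) = (-0.4372, 0.7432),
  (x̄ - mu_0)^T · [...] = (-2)·(-0.4372) + (1.6)·(0.7432) = 2.0634.

Step 5 — scale by n: T² = 5 · 2.0634 = 10.3169.

T² ≈ 10.3169


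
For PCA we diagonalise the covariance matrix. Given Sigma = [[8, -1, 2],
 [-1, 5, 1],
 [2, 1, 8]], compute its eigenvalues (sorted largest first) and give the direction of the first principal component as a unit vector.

Step 1 — characteristic polynomial p(λ) = det(λI - Sigma) = λ³ - tr·λ² + c_1·λ - det, where tr = trace, c_1 = sum of the principal 2×2 minors, det = det(Sigma):
  tr = 8 + 5 + 8 = 21,
  c_1 = (8·5 - (-1)²) + (8·8 - (2)²) + (5·8 - (1)²) = 39 + 60 + 39 = 138,
  det = 8·(5·8 - (1)²) - (-1)·((-1)·8 - (1)·(2)) + (2)·((-1)·(1) - 5·(2)) = 8·(39) - (-1)·(-10) + (2)·(-11) = 280.
  So p(λ) = λ³ - 21λ² + 138λ - 280.
Step 2 — look for an integer root (rational root theorem: any rational root is an integer divisor of 280). Testing λ = 4:
  p(4) = 64 - 336 + 552 - 280 = 0  ✓
  Dividing out (λ - 4): p(λ) = (λ - 4)(λ² - 17λ + 70).
Step 3 — remaining eigenvalues from the quadratic λ² - 17λ + 70 = 0:
  Δ = 17² - 4·70 = 289 - 280 = 9,  λ = (17 ± √9)/2 = (17 ± 3)/2 = 10 or 7.
  Sorted: λ_1 = 10,  λ_2 = 7,  λ_3 = 4  (check: sum = 21 = tr ✓).

Step 4 — unit eigenvector for λ_1 = 10: v spans the null space of (Sigma - λ_1 I), whose rows are
  r_1 = (-2, -1, 2),  r_2 = (-1, -5, 1),  r_3 = (2, 1, -2).
  v is orthogonal to every row, so take v ∝ r_1 × r_2 = ((-1)·(1) - (2)·(-5), (2)·(-1) - (-2)·(1), (-2)·(-5) - (-1)·(-1)) = (9, 0, 9).
  Rescale (divide by 9): u = (1, 0, 1).
  ||u|| = √((1)² + (0)² + (1)²) = √(2) ≈ 1.4142,  v_1 = u/||u|| ≈ (0.7071, 0, 0.7071) (||v_1|| = 1).

λ_1 = 10,  λ_2 = 7,  λ_3 = 4;  v_1 ≈ (0.7071, 0, 0.7071)


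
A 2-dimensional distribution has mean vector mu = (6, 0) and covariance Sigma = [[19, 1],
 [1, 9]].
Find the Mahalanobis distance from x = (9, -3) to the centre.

Step 1 — centre the observation: (x - mu) = (3, -3).

Step 2 — invert Sigma. det(Sigma) = 19·9 - (1)² = 170.
  Sigma^{-1} = (1/det) · [[d, -b], [-b, a]] = [[0.0529, -0.0059],
 [-0.0059, 0.1118]].

Step 3 — form the quadratic (x - mu)^T · Sigma^{-1} · (x - mu):
  Sigma^{-1} · (x - mu) = (0.1765, -0.3529).
  (x - mu)^T · [Sigma^{-1} · (x - mu)] = (3)·(0.1765) + (-3)·(-0.3529) = 1.5882.

Step 4 — take square root: d = √(1.5882) ≈ 1.2603.

d(x, mu) = √(1.5882) ≈ 1.2603


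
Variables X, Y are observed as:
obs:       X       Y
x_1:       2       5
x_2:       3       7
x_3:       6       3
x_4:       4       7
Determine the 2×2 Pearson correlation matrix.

Step 1 — column means:
  mean(X) = (2 + 3 + 6 + 4) / 4 = 15/4 = 3.75
  mean(Y) = (5 + 7 + 3 + 7) / 4 = 22/4 = 5.5

Step 2 — sample variances and covariances s[i,j] = (1/(n-1)) · Σ_k (x_{k,i} - mean_i) · (x_{k,j} - mean_j), with n-1 = 3:
  s[X,X] = ((-1.75)·(-1.75) + (-0.75)·(-0.75) + (2.25)·(2.25) + (0.25)·(0.25)) / 3 = 8.75/3 = 2.9167
  s[X,Y] = ((-1.75)·(-0.5) + (-0.75)·(1.5) + (2.25)·(-2.5) + (0.25)·(1.5)) / 3 = -5.5/3 = -1.8333
  s[Y,Y] = ((-0.5)·(-0.5) + (1.5)·(1.5) + (-2.5)·(-2.5) + (1.5)·(1.5)) / 3 = 11/3 = 3.6667
  Sample standard deviations s_i = √(s[i,i]):
  s(X) = √(2.9167) = 1.7078
  s(Y) = √(3.6667) = 1.9149

Step 3 — r_{ij} = s_{ij} / (s_i · s_j):
  r[X,X] = 1 (diagonal).
  r[X,Y] = -1.8333 / (1.7078 · 1.9149) = -1.8333 / 3.2702 = -0.5606
  r[Y,Y] = 1 (diagonal).

R is symmetric with unit diagonal. Assembling:

R = [[1, -0.5606],
 [-0.5606, 1]]


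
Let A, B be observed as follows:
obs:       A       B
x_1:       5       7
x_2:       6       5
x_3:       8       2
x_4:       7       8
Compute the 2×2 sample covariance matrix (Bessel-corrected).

Step 1 — column means:
  mean(A) = (5 + 6 + 8 + 7) / 4 = 26/4 = 6.5
  mean(B) = (7 + 5 + 2 + 8) / 4 = 22/4 = 5.5

Step 2 — sample covariance S[i,j] = (1/(n-1)) · Σ_k (x_{k,i} - mean_i) · (x_{k,j} - mean_j), with n-1 = 3.
  S[A,A] = ((-1.5)·(-1.5) + (-0.5)·(-0.5) + (1.5)·(1.5) + (0.5)·(0.5)) / 3 = 5/3 = 1.6667
  S[A,B] = ((-1.5)·(1.5) + (-0.5)·(-0.5) + (1.5)·(-3.5) + (0.5)·(2.5)) / 3 = -6/3 = -2
  S[B,B] = ((1.5)·(1.5) + (-0.5)·(-0.5) + (-3.5)·(-3.5) + (2.5)·(2.5)) / 3 = 21/3 = 7

S is symmetric (S[j,i] = S[i,j]). Assembling:

S = [[1.6667, -2],
 [-2, 7]]


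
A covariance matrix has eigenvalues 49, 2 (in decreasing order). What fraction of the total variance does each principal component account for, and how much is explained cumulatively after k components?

Step 1 — total variance = trace(Sigma) = Σ λ_i = 49 + 2 = 51.

Step 2 — fraction explained by component i = λ_i / Σ λ:
  PC1: 49/51 = 0.9608
  PC2: 2/51 = 0.0392

Step 3 — cumulative fraction after k components = (λ_1 + ... + λ_k) / Σ λ:
  k = 1: 49/51 = 0.9608
  k = 2: (49 + 2)/51 = 51/51 = 1

Summary (fraction, with percent):

explained: PC1 0.9608 (96.08%), PC2 0.0392 (3.92%);  cumulative: 0.9608, 1


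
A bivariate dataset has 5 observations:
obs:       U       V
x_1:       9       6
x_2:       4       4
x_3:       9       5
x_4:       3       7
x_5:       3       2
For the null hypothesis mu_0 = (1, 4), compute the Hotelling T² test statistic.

Step 1 — sample mean vector:
  mean(U) = (9 + 4 + 9 + 3 + 3) / 5 = 28/5 = 5.6
  mean(V) = (6 + 4 + 5 + 7 + 2) / 5 = 24/5 = 4.8
  x̄ = (5.6, 4.8),  deviation x̄ - mu_0 = (5.6, 4.8) - (1, 4) = (4.6, 0.8).

Step 2 — sample covariance matrix, S[i,j] = (1/(n-1)) · Σ_k (x_{k,i} - mean_i) · (x_{k,j} - mean_j), divisor n-1 = 4:
  S[U,U] = ((3.4)·(3.4) + (-1.6)·(-1.6) + (3.4)·(3.4) + (-2.6)·(-2.6) + (-2.6)·(-2.6)) / 4 = 39.2/4 = 9.8
  S[U,V] = ((3.4)·(1.2) + (-1.6)·(-0.8) + (3.4)·(0.2) + (-2.6)·(2.2) + (-2.6)·(-2.8)) / 4 = 7.6/4 = 1.9
  S[V,V] = ((1.2)·(1.2) + (-0.8)·(-0.8) + (0.2)·(0.2) + (2.2)·(2.2) + (-2.8)·(-2.8)) / 4 = 14.8/4 = 3.7
  S = [[9.8, 1.9],
 [1.9, 3.7]].

Step 3 — invert S. det(S) = 9.8·3.7 - (1.9)² = 32.65.
  S^{-1} = (1/det) · [[d, -b], [-b, a]] = [[0.1133, -0.0582],
 [-0.0582, 0.3002]].

Step 4 — quadratic form (x̄ - mu_0)^T · S^{-1} · (x̄ - mu_0):
  S^{-1} · (x̄ - mu_0) = (0.4747, -0.0276),
  (x̄ - mu_0)^T · [...] = (4.6)·(0.4747) + (0.8)·(-0.0276) = 2.1617.

Step 5 — scale by n: T² = 5 · 2.1617 = 10.8086.

T² ≈ 10.8086


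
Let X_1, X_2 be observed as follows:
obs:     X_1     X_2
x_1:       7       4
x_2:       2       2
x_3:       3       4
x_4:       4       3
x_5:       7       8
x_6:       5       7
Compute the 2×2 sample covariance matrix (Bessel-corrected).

Step 1 — column means:
  mean(X_1) = (7 + 2 + 3 + 4 + 7 + 5) / 6 = 28/6 = 4.6667
  mean(X_2) = (4 + 2 + 4 + 3 + 8 + 7) / 6 = 28/6 = 4.6667

Step 2 — sample covariance S[i,j] = (1/(n-1)) · Σ_k (x_{k,i} - mean_i) · (x_{k,j} - mean_j), with n-1 = 5.
  S[X_1,X_1] = ((2.3333)·(2.3333) + (-2.6667)·(-2.6667) + (-1.6667)·(-1.6667) + (-0.6667)·(-0.6667) + (2.3333)·(2.3333) + (0.3333)·(0.3333)) / 5 = 21.3333/5 = 4.2667
  S[X_1,X_2] = ((2.3333)·(-0.6667) + (-2.6667)·(-2.6667) + (-1.6667)·(-0.6667) + (-0.6667)·(-1.6667) + (2.3333)·(3.3333) + (0.3333)·(2.3333)) / 5 = 16.3333/5 = 3.2667
  S[X_2,X_2] = ((-0.6667)·(-0.6667) + (-2.6667)·(-2.6667) + (-0.6667)·(-0.6667) + (-1.6667)·(-1.6667) + (3.3333)·(3.3333) + (2.3333)·(2.3333)) / 5 = 27.3333/5 = 5.4667

S is symmetric (S[j,i] = S[i,j]). Assembling:

S = [[4.2667, 3.2667],
 [3.2667, 5.4667]]


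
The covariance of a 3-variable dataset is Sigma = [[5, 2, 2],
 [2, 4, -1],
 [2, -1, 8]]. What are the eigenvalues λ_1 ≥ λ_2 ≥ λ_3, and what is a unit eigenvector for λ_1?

Step 1 — characteristic polynomial p(λ) = det(λI - Sigma) = λ³ - tr·λ² + c_1·λ - det, where tr = trace, c_1 = sum of the principal 2×2 minors, det = det(Sigma):
  tr = 5 + 4 + 8 = 17,
  c_1 = (5·4 - (2)²) + (5·8 - (2)²) + (4·8 - (-1)²) = 16 + 36 + 31 = 83,
  det = 5·(4·8 - (-1)²) - (2)·((2)·8 - (-1)·(2)) + (2)·((2)·(-1) - 4·(2)) = 5·(31) - (2)·(18) + (2)·(-10) = 99.
  So p(λ) = λ³ - 17λ² + 83λ - 99.
Step 2 — look for an integer root (rational root theorem: any rational root is an integer divisor of 99). Testing λ = 9:
  p(9) = 729 - 1377 + 747 - 99 = 0  ✓
  Dividing out (λ - 9): p(λ) = (λ - 9)(λ² - 8λ + 11).
Step 3 — remaining eigenvalues from the quadratic λ² - 8λ + 11 = 0:
  Δ = 8² - 4·11 = 64 - 44 = 20,  λ = (8 ± √20)/2 = (8 ± 4.4721)/2 ≈ 6.2361 or 1.7639.
  Sorted: λ_1 = 9,  λ_2 = 6.2361,  λ_3 = 1.7639  (check: sum = 17 = tr ✓).

Step 4 — unit eigenvector for λ_1 = 9: v spans the null space of (Sigma - λ_1 I), whose rows are
  r_1 = (-4, 2, 2),  r_2 = (2, -5, -1),  r_3 = (2, -1, -1).
  v is orthogonal to every row, so take v ∝ r_1 × r_2 = ((2)·(-1) - (2)·(-5), (2)·(2) - (-4)·(-1), (-4)·(-5) - (2)·(2)) = (8, 0, 16).
  Rescale (divide by 8): u = (1, 0, 2).
  ||u|| = √((1)² + (0)² + (2)²) = √(5) ≈ 2.2361,  v_1 = u/||u|| ≈ (0.4472, 0, 0.8944) (||v_1|| = 1).

λ_1 = 9,  λ_2 = 6.2361,  λ_3 = 1.7639;  v_1 ≈ (0.4472, 0, 0.8944)


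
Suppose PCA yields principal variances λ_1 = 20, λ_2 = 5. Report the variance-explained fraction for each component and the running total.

Step 1 — total variance = trace(Sigma) = Σ λ_i = 20 + 5 = 25.

Step 2 — fraction explained by component i = λ_i / Σ λ:
  PC1: 20/25 = 0.8
  PC2: 5/25 = 0.2

Step 3 — cumulative fraction after k components = (λ_1 + ... + λ_k) / Σ λ:
  k = 1: 20/25 = 0.8
  k = 2: (20 + 5)/25 = 25/25 = 1

Summary (fraction, with percent):

explained: PC1 0.8 (80%), PC2 0.2 (20%);  cumulative: 0.8, 1


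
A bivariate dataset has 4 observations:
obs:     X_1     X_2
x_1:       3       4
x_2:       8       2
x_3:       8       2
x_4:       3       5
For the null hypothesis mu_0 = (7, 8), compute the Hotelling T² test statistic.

Step 1 — sample mean vector:
  mean(X_1) = (3 + 8 + 8 + 3) / 4 = 22/4 = 5.5
  mean(X_2) = (4 + 2 + 2 + 5) / 4 = 13/4 = 3.25
  x̄ = (5.5, 3.25),  deviation x̄ - mu_0 = (5.5, 3.25) - (7, 8) = (-1.5, -4.75).

Step 2 — sample covariance matrix, S[i,j] = (1/(n-1)) · Σ_k (x_{k,i} - mean_i) · (x_{k,j} - mean_j), divisor n-1 = 3:
  S[X_1,X_1] = ((-2.5)·(-2.5) + (2.5)·(2.5) + (2.5)·(2.5) + (-2.5)·(-2.5)) / 3 = 25/3 = 8.3333
  S[X_1,X_2] = ((-2.5)·(0.75) + (2.5)·(-1.25) + (2.5)·(-1.25) + (-2.5)·(1.75)) / 3 = -12.5/3 = -4.1667
  S[X_2,X_2] = ((0.75)·(0.75) + (-1.25)·(-1.25) + (-1.25)·(-1.25) + (1.75)·(1.75)) / 3 = 6.75/3 = 2.25
  S = [[8.3333, -4.1667],
 [-4.1667, 2.25]].

Step 3 — invert S. det(S) = 8.3333·2.25 - (-4.1667)² = 1.3889.
  S^{-1} = (1/det) · [[d, -b], [-b, a]] = [[1.62, 3],
 [3, 6]].

Step 4 — quadratic form (x̄ - mu_0)^T · S^{-1} · (x̄ - mu_0):
  S^{-1} · (x̄ - mu_0) = (-16.68, -33),
  (x̄ - mu_0)^T · [...] = (-1.5)·(-16.68) + (-4.75)·(-33) = 181.77.

Step 5 — scale by n: T² = 4 · 181.77 = 727.08.

T² ≈ 727.08


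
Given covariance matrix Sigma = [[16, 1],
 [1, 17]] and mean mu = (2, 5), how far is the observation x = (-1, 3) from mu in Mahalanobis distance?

Step 1 — centre the observation: (x - mu) = (-3, -2).

Step 2 — invert Sigma. det(Sigma) = 16·17 - (1)² = 271.
  Sigma^{-1} = (1/det) · [[d, -b], [-b, a]] = [[0.0627, -0.0037],
 [-0.0037, 0.059]].

Step 3 — form the quadratic (x - mu)^T · Sigma^{-1} · (x - mu):
  Sigma^{-1} · (x - mu) = (-0.1808, -0.107).
  (x - mu)^T · [Sigma^{-1} · (x - mu)] = (-3)·(-0.1808) + (-2)·(-0.107) = 0.7565.

Step 4 — take square root: d = √(0.7565) ≈ 0.8697.

d(x, mu) = √(0.7565) ≈ 0.8697


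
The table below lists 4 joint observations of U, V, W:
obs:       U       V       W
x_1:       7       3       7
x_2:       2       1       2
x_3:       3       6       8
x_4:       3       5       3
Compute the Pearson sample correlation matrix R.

Step 1 — column means:
  mean(U) = (7 + 2 + 3 + 3) / 4 = 15/4 = 3.75
  mean(V) = (3 + 1 + 6 + 5) / 4 = 15/4 = 3.75
  mean(W) = (7 + 2 + 8 + 3) / 4 = 20/4 = 5

Step 2 — sample variances and covariances s[i,j] = (1/(n-1)) · Σ_k (x_{k,i} - mean_i) · (x_{k,j} - mean_j), with n-1 = 3:
  s[U,U] = ((3.25)·(3.25) + (-1.75)·(-1.75) + (-0.75)·(-0.75) + (-0.75)·(-0.75)) / 3 = 14.75/3 = 4.9167
  s[U,V] = ((3.25)·(-0.75) + (-1.75)·(-2.75) + (-0.75)·(2.25) + (-0.75)·(1.25)) / 3 = -0.25/3 = -0.0833
  s[U,W] = ((3.25)·(2) + (-1.75)·(-3) + (-0.75)·(3) + (-0.75)·(-2)) / 3 = 11/3 = 3.6667
  s[V,V] = ((-0.75)·(-0.75) + (-2.75)·(-2.75) + (2.25)·(2.25) + (1.25)·(1.25)) / 3 = 14.75/3 = 4.9167
  s[V,W] = ((-0.75)·(2) + (-2.75)·(-3) + (2.25)·(3) + (1.25)·(-2)) / 3 = 11/3 = 3.6667
  s[W,W] = ((2)·(2) + (-3)·(-3) + (3)·(3) + (-2)·(-2)) / 3 = 26/3 = 8.6667
  Sample standard deviations s_i = √(s[i,i]):
  s(U) = √(4.9167) = 2.2174
  s(V) = √(4.9167) = 2.2174
  s(W) = √(8.6667) = 2.9439

Step 3 — r_{ij} = s_{ij} / (s_i · s_j):
  r[U,U] = 1 (diagonal).
  r[U,V] = -0.0833 / (2.2174 · 2.2174) = -0.0833 / 4.9167 = -0.0169
  r[U,W] = 3.6667 / (2.2174 · 2.9439) = 3.6667 / 6.5277 = 0.5617
  r[V,V] = 1 (diagonal).
  r[V,W] = 3.6667 / (2.2174 · 2.9439) = 3.6667 / 6.5277 = 0.5617
  r[W,W] = 1 (diagonal).

R is symmetric with unit diagonal. Assembling:

R = [[1, -0.0169, 0.5617],
 [-0.0169, 1, 0.5617],
 [0.5617, 0.5617, 1]]


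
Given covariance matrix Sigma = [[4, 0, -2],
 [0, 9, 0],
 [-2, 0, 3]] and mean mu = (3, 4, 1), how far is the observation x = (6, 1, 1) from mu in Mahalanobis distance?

Step 1 — centre the observation: (x - mu) = (3, -3, 0).

Step 2 — invert Sigma (cofactor / det for 3×3, or solve directly):
  Sigma^{-1} = [[0.375, 0, 0.25],
 [0, 0.1111, 0],
 [0.25, 0, 0.5]].

Step 3 — form the quadratic (x - mu)^T · Sigma^{-1} · (x - mu):
  Sigma^{-1} · (x - mu) = (1.125, -0.3333, 0.75).
  (x - mu)^T · [Sigma^{-1} · (x - mu)] = (3)·(1.125) + (-3)·(-0.3333) + (0)·(0.75) = 4.375.

Step 4 — take square root: d = √(4.375) ≈ 2.0917.

d(x, mu) = √(4.375) ≈ 2.0917


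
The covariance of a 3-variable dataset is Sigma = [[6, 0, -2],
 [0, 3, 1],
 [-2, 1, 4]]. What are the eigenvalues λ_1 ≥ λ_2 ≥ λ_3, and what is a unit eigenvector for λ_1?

Step 1 — characteristic polynomial p(λ) = det(λI - Sigma) = λ³ - tr·λ² + c_1·λ - det, where tr = trace, c_1 = sum of the principal 2×2 minors, det = det(Sigma):
  tr = 6 + 3 + 4 = 13,
  c_1 = (6·3 - (0)²) + (6·4 - (-2)²) + (3·4 - (1)²) = 18 + 20 + 11 = 49,
  det = 6·(3·4 - (1)²) - (0)·((0)·4 - (1)·(-2)) + (-2)·((0)·(1) - 3·(-2)) = 6·(11) - (0)·(2) + (-2)·(6) = 54.
  So p(λ) = λ³ - 13λ² + 49λ - 54.
Step 2 — look for an integer root (rational root theorem: any rational root is an integer divisor of 54). Testing λ = 2:
  p(2) = 8 - 52 + 98 - 54 = 0  ✓
  Dividing out (λ - 2): p(λ) = (λ - 2)(λ² - 11λ + 27).
Step 3 — remaining eigenvalues from the quadratic λ² - 11λ + 27 = 0:
  Δ = 11² - 4·27 = 121 - 108 = 13,  λ = (11 ± √13)/2 = (11 ± 3.6056)/2 ≈ 7.3028 or 3.6972.
  Sorted: λ_1 = 7.3028,  λ_2 = 3.6972,  λ_3 = 2  (check: sum = 13 = tr ✓).

Step 4 — unit eigenvector for λ_1 ≈ 7.3028: v spans the null space of (Sigma - λ_1 I), whose rows are
  r_1 = (-1.3028, 0, -2),  r_2 = (0, -4.3028, 1),  r_3 = (-2, 1, -3.3028).
  v is orthogonal to every row, so take v ∝ r_1 × r_2 = ((0)·(1) - (-2)·(-4.3028), (-2)·(0) - (-1.3028)·(1), (-1.3028)·(-4.3028) - (0)·(0)) ≈ (-8.6056, 1.3028, 5.6056).
  Rescale (multiply by -1 so the first nonzero entry is positive): u = (8.6056, -1.3028, -5.6056).
  ||u|| = √((8.6056)² + (-1.3028)² + (-5.6056)²) = √(107.1749) ≈ 10.3525,  v_1 = u/||u|| ≈ (0.8313, -0.1258, -0.5415) (||v_1|| = 1).

λ_1 = 7.3028,  λ_2 = 3.6972,  λ_3 = 2;  v_1 ≈ (0.8313, -0.1258, -0.5415)
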